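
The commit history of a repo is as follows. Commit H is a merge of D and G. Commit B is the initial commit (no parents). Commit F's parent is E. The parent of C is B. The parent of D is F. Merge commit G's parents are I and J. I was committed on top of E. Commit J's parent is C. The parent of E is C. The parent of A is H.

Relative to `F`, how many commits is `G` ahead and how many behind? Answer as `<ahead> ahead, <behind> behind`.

3 ahead, 1 behind

Reachable from G: {B, C, E, G, I, J}.
Reachable from F: {B, C, E, F}.
Only in G's history (ahead): {G, I, J} — 3.
Only in F's history (behind): {F} — 1.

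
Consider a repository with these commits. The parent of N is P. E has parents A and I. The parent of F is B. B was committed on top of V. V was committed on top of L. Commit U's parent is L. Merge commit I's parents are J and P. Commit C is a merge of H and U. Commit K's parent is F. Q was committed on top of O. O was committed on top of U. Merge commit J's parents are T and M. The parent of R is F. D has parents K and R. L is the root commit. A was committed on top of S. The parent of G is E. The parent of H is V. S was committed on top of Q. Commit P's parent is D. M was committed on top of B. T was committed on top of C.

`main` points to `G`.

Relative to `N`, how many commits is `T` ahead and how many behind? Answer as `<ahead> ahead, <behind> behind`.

Reachable from T: {C, H, L, T, U, V}.
Reachable from N: {B, D, F, K, L, N, P, R, V}.
Only in T's history (ahead): {C, H, T, U} — 4.
Only in N's history (behind): {B, D, F, K, N, P, R} — 7.

4 ahead, 7 behind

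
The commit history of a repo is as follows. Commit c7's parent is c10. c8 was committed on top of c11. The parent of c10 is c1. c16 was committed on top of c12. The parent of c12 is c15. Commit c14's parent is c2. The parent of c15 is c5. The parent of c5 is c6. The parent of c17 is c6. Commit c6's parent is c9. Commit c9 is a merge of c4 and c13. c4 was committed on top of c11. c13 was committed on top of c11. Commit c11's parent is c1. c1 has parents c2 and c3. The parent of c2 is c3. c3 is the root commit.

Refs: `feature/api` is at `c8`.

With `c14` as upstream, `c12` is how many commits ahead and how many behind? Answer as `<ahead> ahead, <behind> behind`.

9 ahead, 1 behind

Reachable from c12: {c1, c11, c12, c13, c15, c2, c3, c4, c5, c6, c9}.
Reachable from c14: {c14, c2, c3}.
Only in c12's history (ahead): {c1, c11, c12, c13, c15, c4, c5, c6, c9} — 9.
Only in c14's history (behind): {c14} — 1.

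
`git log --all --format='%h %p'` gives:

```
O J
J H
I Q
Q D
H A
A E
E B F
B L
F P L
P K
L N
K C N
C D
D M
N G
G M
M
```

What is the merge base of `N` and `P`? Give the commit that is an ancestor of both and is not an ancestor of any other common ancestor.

N

Ancestors of N: {G, M, N}.
Ancestors of P: {C, D, G, K, M, N, P}.
Common ancestors: {G, M, N}.
Among these, N is not an ancestor of any other common ancestor — it is the merge base.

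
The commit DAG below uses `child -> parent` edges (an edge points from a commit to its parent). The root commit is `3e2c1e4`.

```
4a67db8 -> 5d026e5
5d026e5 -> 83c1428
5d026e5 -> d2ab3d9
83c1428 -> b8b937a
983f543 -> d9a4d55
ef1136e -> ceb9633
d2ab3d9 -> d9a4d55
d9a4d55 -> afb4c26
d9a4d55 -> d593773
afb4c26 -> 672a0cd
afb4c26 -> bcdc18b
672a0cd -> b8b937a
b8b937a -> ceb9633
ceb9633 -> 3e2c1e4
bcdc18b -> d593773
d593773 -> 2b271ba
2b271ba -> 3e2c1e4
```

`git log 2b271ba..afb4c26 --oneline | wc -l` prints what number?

Reachable from afb4c26: {2b271ba, 3e2c1e4, 672a0cd, afb4c26, b8b937a, bcdc18b, ceb9633, d593773}.
Reachable from 2b271ba: {2b271ba, 3e2c1e4}.
In afb4c26's history but not 2b271ba's: {672a0cd, afb4c26, b8b937a, bcdc18b, ceb9633, d593773} — 6 commits.

6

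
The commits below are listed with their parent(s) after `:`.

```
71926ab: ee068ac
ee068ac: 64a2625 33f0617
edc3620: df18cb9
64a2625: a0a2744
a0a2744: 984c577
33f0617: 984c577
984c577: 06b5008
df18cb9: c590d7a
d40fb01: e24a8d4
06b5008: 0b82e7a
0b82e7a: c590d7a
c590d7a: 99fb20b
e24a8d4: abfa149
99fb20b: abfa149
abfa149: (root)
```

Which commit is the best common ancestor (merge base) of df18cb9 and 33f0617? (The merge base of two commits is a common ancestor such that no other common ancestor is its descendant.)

c590d7a

Ancestors of df18cb9: {99fb20b, abfa149, c590d7a, df18cb9}.
Ancestors of 33f0617: {06b5008, 0b82e7a, 33f0617, 984c577, 99fb20b, abfa149, c590d7a}.
Common ancestors: {99fb20b, abfa149, c590d7a}.
Among these, c590d7a is not an ancestor of any other common ancestor — it is the merge base.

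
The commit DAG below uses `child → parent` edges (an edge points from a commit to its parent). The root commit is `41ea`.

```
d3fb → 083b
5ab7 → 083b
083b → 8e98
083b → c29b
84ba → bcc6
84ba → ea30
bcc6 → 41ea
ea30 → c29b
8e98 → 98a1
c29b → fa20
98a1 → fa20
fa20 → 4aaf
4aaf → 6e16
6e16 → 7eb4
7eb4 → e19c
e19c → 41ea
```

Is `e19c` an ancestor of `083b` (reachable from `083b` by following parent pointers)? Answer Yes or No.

Ancestors of 083b (commits reachable by following parents): {083b, 41ea, 4aaf, 6e16, 7eb4, 8e98, 98a1, c29b, e19c, fa20}.
e19c is in that set, so it is an ancestor of 083b.

Yes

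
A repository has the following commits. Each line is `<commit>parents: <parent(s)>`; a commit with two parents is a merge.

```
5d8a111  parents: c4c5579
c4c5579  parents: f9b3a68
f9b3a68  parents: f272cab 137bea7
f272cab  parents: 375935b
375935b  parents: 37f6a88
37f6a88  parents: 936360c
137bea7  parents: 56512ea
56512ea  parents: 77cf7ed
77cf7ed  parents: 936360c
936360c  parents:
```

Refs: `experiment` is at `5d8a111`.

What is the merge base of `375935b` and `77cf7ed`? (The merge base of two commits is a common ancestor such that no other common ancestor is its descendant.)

Ancestors of 375935b: {375935b, 37f6a88, 936360c}.
Ancestors of 77cf7ed: {77cf7ed, 936360c}.
Common ancestors: {936360c}.
The only common ancestor is 936360c, so it is the merge base.

936360c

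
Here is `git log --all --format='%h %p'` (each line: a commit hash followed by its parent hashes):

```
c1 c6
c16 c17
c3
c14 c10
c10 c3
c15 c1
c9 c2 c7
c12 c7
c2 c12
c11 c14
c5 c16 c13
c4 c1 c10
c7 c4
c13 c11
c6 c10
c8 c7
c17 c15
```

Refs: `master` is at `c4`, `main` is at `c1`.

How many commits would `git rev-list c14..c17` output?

4

Reachable from c17: {c1, c10, c15, c17, c3, c6}.
Reachable from c14: {c10, c14, c3}.
In c17's history but not c14's: {c1, c15, c17, c6} — 4 commits.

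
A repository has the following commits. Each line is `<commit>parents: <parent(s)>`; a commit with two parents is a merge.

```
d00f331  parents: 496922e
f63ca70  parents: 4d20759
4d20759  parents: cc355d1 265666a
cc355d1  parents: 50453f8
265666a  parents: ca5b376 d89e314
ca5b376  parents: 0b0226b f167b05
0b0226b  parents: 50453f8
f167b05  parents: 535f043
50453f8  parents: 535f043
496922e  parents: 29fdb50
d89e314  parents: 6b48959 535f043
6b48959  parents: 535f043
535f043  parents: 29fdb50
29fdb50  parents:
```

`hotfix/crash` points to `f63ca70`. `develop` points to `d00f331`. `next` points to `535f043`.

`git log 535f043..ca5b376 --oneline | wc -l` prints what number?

Reachable from ca5b376: {0b0226b, 29fdb50, 50453f8, 535f043, ca5b376, f167b05}.
Reachable from 535f043: {29fdb50, 535f043}.
In ca5b376's history but not 535f043's: {0b0226b, 50453f8, ca5b376, f167b05} — 4 commits.

4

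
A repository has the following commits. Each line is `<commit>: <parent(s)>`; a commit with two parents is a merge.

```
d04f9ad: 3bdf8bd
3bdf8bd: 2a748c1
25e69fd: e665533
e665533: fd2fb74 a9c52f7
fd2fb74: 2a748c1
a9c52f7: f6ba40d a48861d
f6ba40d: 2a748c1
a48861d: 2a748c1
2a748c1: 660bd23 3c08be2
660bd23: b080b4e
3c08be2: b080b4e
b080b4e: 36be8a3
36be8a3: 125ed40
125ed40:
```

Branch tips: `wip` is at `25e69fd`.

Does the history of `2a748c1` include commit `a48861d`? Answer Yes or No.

No

Ancestors of 2a748c1: {125ed40, 2a748c1, 36be8a3, 3c08be2, 660bd23, b080b4e}.
a48861d is not in that set, so it is not an ancestor of 2a748c1.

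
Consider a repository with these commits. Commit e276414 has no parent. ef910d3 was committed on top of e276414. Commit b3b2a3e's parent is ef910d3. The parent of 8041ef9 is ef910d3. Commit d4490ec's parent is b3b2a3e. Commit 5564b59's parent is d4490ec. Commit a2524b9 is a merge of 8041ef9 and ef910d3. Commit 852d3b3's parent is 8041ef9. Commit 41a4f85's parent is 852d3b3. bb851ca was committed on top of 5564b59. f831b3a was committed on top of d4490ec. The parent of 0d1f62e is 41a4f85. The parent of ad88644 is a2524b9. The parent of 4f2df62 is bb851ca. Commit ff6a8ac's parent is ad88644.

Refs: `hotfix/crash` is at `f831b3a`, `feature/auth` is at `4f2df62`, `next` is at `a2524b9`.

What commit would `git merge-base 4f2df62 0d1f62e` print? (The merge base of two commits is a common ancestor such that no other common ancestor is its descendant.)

ef910d3

Ancestors of 4f2df62: {4f2df62, 5564b59, b3b2a3e, bb851ca, d4490ec, e276414, ef910d3}.
Ancestors of 0d1f62e: {0d1f62e, 41a4f85, 8041ef9, 852d3b3, e276414, ef910d3}.
Common ancestors: {e276414, ef910d3}.
Among these, ef910d3 is not an ancestor of any other common ancestor — it is the merge base.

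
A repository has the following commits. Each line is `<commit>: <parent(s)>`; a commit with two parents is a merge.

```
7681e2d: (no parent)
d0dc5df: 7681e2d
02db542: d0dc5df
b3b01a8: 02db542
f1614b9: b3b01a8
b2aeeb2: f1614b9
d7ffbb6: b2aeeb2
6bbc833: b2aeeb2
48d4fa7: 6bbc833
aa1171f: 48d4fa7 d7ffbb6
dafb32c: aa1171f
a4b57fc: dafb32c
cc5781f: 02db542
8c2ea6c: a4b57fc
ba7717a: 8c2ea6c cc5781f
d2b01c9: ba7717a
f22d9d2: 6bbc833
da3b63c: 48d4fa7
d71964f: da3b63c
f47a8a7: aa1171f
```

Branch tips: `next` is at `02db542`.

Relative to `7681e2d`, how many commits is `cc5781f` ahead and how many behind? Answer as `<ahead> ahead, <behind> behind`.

Reachable from cc5781f: {02db542, 7681e2d, cc5781f, d0dc5df}.
Reachable from 7681e2d: {7681e2d}.
Only in cc5781f's history (ahead): {02db542, cc5781f, d0dc5df} — 3.
Only in 7681e2d's history (behind): {} — 0.

3 ahead, 0 behind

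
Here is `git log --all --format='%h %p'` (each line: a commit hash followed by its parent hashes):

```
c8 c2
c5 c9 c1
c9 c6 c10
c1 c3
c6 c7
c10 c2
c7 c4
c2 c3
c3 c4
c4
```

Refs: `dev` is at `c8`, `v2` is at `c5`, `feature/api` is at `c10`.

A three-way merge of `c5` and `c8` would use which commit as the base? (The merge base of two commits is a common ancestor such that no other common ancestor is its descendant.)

c2

Ancestors of c5: {c1, c10, c2, c3, c4, c5, c6, c7, c9}.
Ancestors of c8: {c2, c3, c4, c8}.
Common ancestors: {c2, c3, c4}.
Among these, c2 is not an ancestor of any other common ancestor — it is the merge base.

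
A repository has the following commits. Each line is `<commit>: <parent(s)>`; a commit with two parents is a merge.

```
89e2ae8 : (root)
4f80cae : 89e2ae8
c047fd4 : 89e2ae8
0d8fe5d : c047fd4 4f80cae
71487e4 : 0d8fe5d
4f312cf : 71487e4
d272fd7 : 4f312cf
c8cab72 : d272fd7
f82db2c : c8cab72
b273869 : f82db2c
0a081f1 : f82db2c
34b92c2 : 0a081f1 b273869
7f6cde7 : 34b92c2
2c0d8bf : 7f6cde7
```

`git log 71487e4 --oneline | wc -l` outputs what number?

Walking parent pointers from 71487e4: reachable set = {0d8fe5d, 4f80cae, 71487e4, 89e2ae8, c047fd4}.
That is 5 commits.

5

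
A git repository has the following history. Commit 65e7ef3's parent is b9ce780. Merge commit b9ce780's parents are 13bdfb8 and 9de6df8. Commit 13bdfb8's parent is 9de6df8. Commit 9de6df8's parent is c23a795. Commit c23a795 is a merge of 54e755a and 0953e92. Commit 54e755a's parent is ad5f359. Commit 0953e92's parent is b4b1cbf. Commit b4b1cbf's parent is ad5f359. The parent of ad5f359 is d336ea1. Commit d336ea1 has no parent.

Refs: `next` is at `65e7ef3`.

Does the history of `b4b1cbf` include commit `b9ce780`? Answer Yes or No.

No

Ancestors of b4b1cbf: {ad5f359, b4b1cbf, d336ea1}.
b9ce780 is not in that set, so it is not an ancestor of b4b1cbf.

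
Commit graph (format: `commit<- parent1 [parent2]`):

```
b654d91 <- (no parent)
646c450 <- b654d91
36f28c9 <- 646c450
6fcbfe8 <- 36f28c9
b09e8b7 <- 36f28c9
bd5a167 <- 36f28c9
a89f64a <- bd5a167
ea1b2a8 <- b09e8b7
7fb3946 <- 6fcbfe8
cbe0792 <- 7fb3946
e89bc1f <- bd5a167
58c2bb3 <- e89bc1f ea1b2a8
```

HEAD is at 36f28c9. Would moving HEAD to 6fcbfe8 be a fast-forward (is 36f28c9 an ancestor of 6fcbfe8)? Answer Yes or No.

A fast-forward from 36f28c9 to 6fcbfe8 is possible iff 36f28c9 is an ancestor of 6fcbfe8.
Ancestors of 6fcbfe8: {36f28c9, 646c450, 6fcbfe8, b654d91}.
36f28c9 is among them, so fast-forward is possible.

Yes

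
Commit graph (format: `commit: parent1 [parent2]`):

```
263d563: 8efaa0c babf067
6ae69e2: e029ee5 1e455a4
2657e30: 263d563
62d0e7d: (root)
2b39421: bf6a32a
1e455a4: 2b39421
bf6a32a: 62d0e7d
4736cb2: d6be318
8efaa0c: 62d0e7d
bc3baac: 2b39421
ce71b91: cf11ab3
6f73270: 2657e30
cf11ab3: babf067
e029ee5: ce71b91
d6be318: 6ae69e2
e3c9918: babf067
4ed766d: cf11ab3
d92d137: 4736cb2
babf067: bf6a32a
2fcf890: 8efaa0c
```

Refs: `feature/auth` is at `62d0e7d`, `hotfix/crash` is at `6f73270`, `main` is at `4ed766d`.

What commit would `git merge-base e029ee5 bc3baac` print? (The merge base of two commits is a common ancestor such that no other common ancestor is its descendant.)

Ancestors of e029ee5: {62d0e7d, babf067, bf6a32a, ce71b91, cf11ab3, e029ee5}.
Ancestors of bc3baac: {2b39421, 62d0e7d, bc3baac, bf6a32a}.
Common ancestors: {62d0e7d, bf6a32a}.
Among these, bf6a32a is not an ancestor of any other common ancestor — it is the merge base.

bf6a32a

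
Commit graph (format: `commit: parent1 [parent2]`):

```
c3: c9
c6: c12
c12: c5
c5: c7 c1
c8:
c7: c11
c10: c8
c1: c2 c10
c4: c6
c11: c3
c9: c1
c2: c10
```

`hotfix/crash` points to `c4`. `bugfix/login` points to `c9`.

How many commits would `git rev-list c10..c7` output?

6

Reachable from c7: {c1, c10, c11, c2, c3, c7, c8, c9}.
Reachable from c10: {c10, c8}.
In c7's history but not c10's: {c1, c11, c2, c3, c7, c9} — 6 commits.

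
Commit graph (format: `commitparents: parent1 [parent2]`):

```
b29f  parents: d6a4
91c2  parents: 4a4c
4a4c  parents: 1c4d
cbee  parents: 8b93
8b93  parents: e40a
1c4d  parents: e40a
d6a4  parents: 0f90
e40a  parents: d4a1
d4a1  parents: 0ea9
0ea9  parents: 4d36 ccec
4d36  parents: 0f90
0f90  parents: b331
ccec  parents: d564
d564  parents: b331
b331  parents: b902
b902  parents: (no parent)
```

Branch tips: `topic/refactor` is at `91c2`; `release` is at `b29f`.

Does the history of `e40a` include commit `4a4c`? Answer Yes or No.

No

Ancestors of e40a: {0ea9, 0f90, 4d36, b331, b902, ccec, d4a1, d564, e40a}.
4a4c is not in that set, so it is not an ancestor of e40a.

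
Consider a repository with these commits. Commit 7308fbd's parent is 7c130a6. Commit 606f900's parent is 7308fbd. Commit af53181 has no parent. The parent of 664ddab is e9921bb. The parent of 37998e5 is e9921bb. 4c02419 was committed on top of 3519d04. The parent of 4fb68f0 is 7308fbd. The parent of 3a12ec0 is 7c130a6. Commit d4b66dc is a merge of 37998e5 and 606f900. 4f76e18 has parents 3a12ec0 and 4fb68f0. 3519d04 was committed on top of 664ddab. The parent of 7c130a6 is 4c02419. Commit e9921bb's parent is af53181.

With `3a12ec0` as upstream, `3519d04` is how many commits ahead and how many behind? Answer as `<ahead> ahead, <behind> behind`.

Reachable from 3519d04: {3519d04, 664ddab, af53181, e9921bb}.
Reachable from 3a12ec0: {3519d04, 3a12ec0, 4c02419, 664ddab, 7c130a6, af53181, e9921bb}.
Only in 3519d04's history (ahead): {} — 0.
Only in 3a12ec0's history (behind): {3a12ec0, 4c02419, 7c130a6} — 3.

0 ahead, 3 behind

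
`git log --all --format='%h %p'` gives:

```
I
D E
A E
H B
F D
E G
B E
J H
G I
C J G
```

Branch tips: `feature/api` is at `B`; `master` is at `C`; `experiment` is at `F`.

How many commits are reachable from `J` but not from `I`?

5

Reachable from J: {B, E, G, H, I, J}.
Reachable from I: {I}.
In J's history but not I's: {B, E, G, H, J} — 5 commits.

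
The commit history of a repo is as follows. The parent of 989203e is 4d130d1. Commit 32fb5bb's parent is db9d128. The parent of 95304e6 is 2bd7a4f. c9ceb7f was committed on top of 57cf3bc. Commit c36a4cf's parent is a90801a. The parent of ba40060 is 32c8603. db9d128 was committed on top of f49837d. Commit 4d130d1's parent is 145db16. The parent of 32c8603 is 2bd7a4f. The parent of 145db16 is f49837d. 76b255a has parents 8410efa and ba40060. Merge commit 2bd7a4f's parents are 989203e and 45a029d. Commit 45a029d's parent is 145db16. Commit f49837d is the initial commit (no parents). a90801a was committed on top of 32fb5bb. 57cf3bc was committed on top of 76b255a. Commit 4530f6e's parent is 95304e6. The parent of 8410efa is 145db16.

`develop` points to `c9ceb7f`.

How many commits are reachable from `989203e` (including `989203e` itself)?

Walking parent pointers from 989203e: reachable set = {145db16, 4d130d1, 989203e, f49837d}.
That is 4 commits.

4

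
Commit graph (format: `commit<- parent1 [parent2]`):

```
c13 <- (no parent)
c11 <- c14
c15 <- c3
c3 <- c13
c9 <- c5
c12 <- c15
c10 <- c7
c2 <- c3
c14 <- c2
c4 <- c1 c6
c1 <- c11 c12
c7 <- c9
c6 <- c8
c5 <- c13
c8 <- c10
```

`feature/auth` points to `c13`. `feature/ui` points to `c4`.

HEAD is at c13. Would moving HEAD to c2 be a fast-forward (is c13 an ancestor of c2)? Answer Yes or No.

Yes

A fast-forward from c13 to c2 is possible iff c13 is an ancestor of c2.
Ancestors of c2: {c13, c2, c3}.
c13 is among them, so fast-forward is possible.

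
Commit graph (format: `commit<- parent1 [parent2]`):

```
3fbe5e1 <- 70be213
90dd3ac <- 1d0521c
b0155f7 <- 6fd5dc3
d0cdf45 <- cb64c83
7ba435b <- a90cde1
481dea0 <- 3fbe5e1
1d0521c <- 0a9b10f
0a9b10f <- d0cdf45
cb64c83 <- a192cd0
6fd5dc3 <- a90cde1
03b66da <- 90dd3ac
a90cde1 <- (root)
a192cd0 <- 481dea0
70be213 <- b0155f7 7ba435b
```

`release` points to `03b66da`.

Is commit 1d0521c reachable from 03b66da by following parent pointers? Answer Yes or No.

Ancestors of 03b66da (commits reachable by following parents): {03b66da, 0a9b10f, 1d0521c, 3fbe5e1, 481dea0, 6fd5dc3, 70be213, 7ba435b, 90dd3ac, a192cd0, a90cde1, b0155f7, cb64c83, d0cdf45}.
1d0521c is in that set, so it is an ancestor of 03b66da.

Yes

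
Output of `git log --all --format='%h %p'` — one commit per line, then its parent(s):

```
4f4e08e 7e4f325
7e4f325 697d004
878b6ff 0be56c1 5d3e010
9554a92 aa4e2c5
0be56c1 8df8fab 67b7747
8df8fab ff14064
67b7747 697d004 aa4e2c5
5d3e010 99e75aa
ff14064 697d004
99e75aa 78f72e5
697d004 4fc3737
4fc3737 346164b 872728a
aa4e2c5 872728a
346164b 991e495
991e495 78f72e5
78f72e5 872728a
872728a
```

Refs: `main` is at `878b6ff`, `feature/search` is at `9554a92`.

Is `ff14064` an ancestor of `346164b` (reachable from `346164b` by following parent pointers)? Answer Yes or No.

Ancestors of 346164b: {346164b, 78f72e5, 872728a, 991e495}.
ff14064 is not in that set, so it is not an ancestor of 346164b.

No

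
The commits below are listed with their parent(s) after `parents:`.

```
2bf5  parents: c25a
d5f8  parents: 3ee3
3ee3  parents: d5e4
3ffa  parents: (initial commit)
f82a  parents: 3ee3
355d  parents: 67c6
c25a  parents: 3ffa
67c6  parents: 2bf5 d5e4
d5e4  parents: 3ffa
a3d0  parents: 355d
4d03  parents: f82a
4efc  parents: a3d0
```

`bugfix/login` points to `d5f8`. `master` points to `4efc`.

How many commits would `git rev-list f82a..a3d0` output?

5

Reachable from a3d0: {2bf5, 355d, 3ffa, 67c6, a3d0, c25a, d5e4}.
Reachable from f82a: {3ee3, 3ffa, d5e4, f82a}.
In a3d0's history but not f82a's: {2bf5, 355d, 67c6, a3d0, c25a} — 5 commits.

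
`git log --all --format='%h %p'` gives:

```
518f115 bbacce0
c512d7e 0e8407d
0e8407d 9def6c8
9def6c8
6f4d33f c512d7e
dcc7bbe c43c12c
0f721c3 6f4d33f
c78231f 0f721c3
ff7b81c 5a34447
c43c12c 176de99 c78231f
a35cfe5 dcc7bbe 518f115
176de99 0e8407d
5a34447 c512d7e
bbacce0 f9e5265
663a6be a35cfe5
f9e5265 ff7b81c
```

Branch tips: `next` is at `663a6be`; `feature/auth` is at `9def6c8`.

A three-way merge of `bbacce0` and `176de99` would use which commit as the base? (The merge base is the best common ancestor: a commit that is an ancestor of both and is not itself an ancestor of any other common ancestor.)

0e8407d

Ancestors of bbacce0: {0e8407d, 5a34447, 9def6c8, bbacce0, c512d7e, f9e5265, ff7b81c}.
Ancestors of 176de99: {0e8407d, 176de99, 9def6c8}.
Common ancestors: {0e8407d, 9def6c8}.
Among these, 0e8407d is not an ancestor of any other common ancestor — it is the merge base.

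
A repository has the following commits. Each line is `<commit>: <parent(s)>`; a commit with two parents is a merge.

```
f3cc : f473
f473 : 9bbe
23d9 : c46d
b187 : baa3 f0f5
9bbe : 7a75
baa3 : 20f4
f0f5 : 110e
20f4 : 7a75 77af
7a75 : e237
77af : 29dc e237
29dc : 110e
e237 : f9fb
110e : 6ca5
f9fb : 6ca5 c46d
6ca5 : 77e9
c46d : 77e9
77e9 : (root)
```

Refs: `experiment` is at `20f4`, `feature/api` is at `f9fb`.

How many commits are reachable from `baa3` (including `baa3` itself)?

11

Walking parent pointers from baa3: reachable set = {110e, 20f4, 29dc, 6ca5, 77af, 77e9, 7a75, baa3, c46d, e237, f9fb}.
That is 11 commits.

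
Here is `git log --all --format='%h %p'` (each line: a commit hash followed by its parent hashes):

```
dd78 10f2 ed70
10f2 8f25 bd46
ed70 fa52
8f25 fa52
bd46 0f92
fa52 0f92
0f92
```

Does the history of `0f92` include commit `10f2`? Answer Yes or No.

No

Ancestors of 0f92: {0f92}.
10f2 is not in that set, so it is not an ancestor of 0f92.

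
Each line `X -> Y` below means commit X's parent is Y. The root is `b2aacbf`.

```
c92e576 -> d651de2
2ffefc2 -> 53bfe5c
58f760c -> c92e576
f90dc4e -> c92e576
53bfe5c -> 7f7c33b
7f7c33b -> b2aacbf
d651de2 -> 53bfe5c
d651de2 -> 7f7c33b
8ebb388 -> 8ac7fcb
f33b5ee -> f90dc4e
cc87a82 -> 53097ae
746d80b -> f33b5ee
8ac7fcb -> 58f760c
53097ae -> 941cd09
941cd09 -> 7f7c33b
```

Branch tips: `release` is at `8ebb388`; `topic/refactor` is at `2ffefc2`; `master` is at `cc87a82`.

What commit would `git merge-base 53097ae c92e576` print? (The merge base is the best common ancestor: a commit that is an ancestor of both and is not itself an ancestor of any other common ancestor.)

Ancestors of 53097ae: {53097ae, 7f7c33b, 941cd09, b2aacbf}.
Ancestors of c92e576: {53bfe5c, 7f7c33b, b2aacbf, c92e576, d651de2}.
Common ancestors: {7f7c33b, b2aacbf}.
Among these, 7f7c33b is not an ancestor of any other common ancestor — it is the merge base.

7f7c33b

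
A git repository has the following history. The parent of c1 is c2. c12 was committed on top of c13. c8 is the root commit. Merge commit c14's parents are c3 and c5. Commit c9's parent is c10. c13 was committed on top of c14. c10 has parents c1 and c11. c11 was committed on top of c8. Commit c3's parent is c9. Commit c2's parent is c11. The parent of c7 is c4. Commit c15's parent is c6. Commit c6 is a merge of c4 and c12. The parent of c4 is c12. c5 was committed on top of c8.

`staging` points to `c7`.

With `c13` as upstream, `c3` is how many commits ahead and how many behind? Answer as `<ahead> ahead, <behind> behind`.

0 ahead, 3 behind

Reachable from c3: {c1, c10, c11, c2, c3, c8, c9}.
Reachable from c13: {c1, c10, c11, c13, c14, c2, c3, c5, c8, c9}.
Only in c3's history (ahead): {} — 0.
Only in c13's history (behind): {c13, c14, c5} — 3.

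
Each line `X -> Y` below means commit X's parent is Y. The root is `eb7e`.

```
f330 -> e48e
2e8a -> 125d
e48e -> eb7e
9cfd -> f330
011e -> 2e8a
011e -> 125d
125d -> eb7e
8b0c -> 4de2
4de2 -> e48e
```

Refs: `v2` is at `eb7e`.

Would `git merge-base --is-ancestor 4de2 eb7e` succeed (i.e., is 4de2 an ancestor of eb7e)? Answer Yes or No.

No

Ancestors of eb7e: {eb7e}.
4de2 is not in that set, so it is not an ancestor of eb7e.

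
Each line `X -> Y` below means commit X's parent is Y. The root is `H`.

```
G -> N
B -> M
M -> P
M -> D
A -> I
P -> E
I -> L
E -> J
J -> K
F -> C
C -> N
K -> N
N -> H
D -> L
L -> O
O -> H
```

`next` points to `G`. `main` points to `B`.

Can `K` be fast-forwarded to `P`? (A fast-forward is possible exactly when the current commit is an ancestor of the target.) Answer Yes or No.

A fast-forward from K to P is possible iff K is an ancestor of P.
Ancestors of P: {E, H, J, K, N, P}.
K is among them, so fast-forward is possible.

Yes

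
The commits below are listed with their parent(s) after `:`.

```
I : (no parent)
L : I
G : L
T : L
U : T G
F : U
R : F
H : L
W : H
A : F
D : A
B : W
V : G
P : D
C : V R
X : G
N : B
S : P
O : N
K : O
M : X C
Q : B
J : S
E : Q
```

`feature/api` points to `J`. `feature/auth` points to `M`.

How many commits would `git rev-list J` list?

Walking parent pointers from J: reachable set = {A, D, F, G, I, J, L, P, S, T, U}.
That is 11 commits.

11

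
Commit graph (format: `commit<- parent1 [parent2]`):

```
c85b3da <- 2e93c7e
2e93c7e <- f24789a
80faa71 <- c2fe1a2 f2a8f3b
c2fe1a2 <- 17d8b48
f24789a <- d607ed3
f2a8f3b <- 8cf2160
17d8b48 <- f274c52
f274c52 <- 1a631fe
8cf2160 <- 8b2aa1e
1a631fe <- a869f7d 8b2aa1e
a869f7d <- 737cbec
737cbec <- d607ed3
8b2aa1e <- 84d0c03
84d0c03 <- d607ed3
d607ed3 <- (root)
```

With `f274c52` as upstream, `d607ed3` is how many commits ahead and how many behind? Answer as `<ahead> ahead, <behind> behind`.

Reachable from d607ed3: {d607ed3}.
Reachable from f274c52: {1a631fe, 737cbec, 84d0c03, 8b2aa1e, a869f7d, d607ed3, f274c52}.
Only in d607ed3's history (ahead): {} — 0.
Only in f274c52's history (behind): {1a631fe, 737cbec, 84d0c03, 8b2aa1e, a869f7d, f274c52} — 6.

0 ahead, 6 behind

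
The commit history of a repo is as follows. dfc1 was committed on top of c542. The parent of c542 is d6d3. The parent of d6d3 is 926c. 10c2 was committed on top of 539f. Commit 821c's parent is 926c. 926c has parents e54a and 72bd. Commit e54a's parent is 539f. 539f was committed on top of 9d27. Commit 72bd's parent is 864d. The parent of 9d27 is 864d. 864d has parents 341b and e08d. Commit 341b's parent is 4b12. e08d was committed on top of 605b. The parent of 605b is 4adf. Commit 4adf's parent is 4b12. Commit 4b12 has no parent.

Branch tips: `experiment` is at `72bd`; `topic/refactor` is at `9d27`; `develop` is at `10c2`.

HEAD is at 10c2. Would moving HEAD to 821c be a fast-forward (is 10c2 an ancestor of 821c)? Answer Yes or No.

No

A fast-forward from 10c2 to 821c is possible iff 10c2 is an ancestor of 821c.
Ancestors of 821c: {341b, 4adf, 4b12, 539f, 605b, 72bd, 821c, 864d, 926c, 9d27, e08d, e54a}.
10c2 is not among them, so fast-forward is not possible.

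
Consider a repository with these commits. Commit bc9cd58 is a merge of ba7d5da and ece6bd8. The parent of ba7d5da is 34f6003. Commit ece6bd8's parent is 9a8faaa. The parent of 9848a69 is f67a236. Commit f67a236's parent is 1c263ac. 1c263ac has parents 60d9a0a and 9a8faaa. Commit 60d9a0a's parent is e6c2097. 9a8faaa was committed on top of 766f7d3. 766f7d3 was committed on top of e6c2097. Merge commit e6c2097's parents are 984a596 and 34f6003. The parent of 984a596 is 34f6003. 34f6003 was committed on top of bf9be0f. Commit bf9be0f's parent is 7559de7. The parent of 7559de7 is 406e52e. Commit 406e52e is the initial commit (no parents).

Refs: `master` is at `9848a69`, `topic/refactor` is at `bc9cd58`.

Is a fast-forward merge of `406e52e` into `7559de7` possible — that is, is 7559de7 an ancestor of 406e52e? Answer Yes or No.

No

A fast-forward from 7559de7 to 406e52e is possible iff 7559de7 is an ancestor of 406e52e.
Ancestors of 406e52e: {406e52e}.
7559de7 is not among them, so fast-forward is not possible.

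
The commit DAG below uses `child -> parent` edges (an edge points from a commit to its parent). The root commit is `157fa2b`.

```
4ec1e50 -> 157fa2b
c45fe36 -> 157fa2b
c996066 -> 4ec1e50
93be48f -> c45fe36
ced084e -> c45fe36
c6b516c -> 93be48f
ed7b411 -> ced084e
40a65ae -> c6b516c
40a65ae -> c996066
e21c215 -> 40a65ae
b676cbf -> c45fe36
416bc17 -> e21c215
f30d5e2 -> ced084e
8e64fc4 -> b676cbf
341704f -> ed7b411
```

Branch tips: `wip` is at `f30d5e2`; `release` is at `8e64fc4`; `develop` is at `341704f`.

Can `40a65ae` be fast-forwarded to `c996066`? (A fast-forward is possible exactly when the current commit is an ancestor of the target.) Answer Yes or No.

No

A fast-forward from 40a65ae to c996066 is possible iff 40a65ae is an ancestor of c996066.
Ancestors of c996066: {157fa2b, 4ec1e50, c996066}.
40a65ae is not among them, so fast-forward is not possible.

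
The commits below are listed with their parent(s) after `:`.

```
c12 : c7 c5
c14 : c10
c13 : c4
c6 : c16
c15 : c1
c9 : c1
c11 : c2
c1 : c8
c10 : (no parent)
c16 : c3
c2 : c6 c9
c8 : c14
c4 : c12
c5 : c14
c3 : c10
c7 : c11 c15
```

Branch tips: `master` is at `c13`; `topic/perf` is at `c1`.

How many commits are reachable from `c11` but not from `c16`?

7

Reachable from c11: {c1, c10, c11, c14, c16, c2, c3, c6, c8, c9}.
Reachable from c16: {c10, c16, c3}.
In c11's history but not c16's: {c1, c11, c14, c2, c6, c8, c9} — 7 commits.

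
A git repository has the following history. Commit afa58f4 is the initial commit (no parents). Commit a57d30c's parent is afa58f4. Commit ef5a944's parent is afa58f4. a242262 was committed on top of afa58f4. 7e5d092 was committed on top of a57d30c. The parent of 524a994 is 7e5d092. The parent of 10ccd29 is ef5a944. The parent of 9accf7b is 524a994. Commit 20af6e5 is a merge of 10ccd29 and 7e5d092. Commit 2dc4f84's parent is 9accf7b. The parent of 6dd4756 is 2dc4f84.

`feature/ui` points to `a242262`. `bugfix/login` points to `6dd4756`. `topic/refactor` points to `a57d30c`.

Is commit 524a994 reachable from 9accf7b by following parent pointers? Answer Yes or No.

Ancestors of 9accf7b (commits reachable by following parents): {524a994, 7e5d092, 9accf7b, a57d30c, afa58f4}.
524a994 is in that set, so it is an ancestor of 9accf7b.

Yes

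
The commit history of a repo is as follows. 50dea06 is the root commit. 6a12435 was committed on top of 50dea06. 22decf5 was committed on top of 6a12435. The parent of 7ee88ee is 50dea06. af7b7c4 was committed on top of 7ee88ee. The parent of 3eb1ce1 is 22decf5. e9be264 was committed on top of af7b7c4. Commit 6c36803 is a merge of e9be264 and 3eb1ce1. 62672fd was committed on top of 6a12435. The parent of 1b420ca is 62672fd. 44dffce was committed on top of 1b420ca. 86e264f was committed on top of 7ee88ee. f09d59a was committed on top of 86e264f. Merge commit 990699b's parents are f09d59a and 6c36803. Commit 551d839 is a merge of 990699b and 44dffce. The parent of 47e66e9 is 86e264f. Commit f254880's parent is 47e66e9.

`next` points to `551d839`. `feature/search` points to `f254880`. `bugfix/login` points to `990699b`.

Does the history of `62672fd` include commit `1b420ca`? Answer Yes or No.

Ancestors of 62672fd: {50dea06, 62672fd, 6a12435}.
1b420ca is not in that set, so it is not an ancestor of 62672fd.

No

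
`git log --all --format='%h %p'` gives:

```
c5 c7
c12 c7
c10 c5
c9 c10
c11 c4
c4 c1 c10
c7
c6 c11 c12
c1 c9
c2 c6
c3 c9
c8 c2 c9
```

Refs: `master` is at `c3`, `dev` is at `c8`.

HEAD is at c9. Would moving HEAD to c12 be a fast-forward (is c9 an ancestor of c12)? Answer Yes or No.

A fast-forward from c9 to c12 is possible iff c9 is an ancestor of c12.
Ancestors of c12: {c12, c7}.
c9 is not among them, so fast-forward is not possible.

No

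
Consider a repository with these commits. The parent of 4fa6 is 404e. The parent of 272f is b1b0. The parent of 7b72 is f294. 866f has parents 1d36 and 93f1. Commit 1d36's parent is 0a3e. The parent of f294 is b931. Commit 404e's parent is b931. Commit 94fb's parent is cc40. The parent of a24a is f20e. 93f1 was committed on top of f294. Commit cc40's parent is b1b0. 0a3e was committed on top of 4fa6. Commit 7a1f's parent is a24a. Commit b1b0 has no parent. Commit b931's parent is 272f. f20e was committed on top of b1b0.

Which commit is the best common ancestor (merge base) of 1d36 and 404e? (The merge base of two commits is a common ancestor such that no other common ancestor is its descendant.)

404e

Ancestors of 1d36: {0a3e, 1d36, 272f, 404e, 4fa6, b1b0, b931}.
Ancestors of 404e: {272f, 404e, b1b0, b931}.
Common ancestors: {272f, 404e, b1b0, b931}.
Among these, 404e is not an ancestor of any other common ancestor — it is the merge base.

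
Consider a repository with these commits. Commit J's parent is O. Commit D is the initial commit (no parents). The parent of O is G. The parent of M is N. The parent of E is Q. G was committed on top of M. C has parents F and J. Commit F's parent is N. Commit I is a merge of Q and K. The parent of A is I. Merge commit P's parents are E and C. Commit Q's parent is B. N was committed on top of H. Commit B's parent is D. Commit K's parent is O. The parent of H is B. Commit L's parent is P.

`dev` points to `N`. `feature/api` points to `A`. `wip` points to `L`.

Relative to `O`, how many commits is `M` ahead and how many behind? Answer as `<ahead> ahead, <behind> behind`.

0 ahead, 2 behind

Reachable from M: {B, D, H, M, N}.
Reachable from O: {B, D, G, H, M, N, O}.
Only in M's history (ahead): {} — 0.
Only in O's history (behind): {G, O} — 2.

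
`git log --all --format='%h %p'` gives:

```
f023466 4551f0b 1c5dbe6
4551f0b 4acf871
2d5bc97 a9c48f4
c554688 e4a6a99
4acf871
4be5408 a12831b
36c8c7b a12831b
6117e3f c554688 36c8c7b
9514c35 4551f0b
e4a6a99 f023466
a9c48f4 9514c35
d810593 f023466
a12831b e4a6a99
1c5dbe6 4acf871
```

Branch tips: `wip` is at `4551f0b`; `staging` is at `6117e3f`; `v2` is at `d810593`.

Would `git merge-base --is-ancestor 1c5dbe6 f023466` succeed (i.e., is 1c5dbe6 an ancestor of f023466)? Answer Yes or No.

Ancestors of f023466 (commits reachable by following parents): {1c5dbe6, 4551f0b, 4acf871, f023466}.
1c5dbe6 is in that set, so it is an ancestor of f023466.

Yes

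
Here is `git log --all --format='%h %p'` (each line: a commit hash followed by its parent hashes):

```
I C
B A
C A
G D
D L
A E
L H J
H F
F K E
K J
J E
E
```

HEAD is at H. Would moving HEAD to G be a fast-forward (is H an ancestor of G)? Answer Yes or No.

A fast-forward from H to G is possible iff H is an ancestor of G.
Ancestors of G: {D, E, F, G, H, J, K, L}.
H is among them, so fast-forward is possible.

Yes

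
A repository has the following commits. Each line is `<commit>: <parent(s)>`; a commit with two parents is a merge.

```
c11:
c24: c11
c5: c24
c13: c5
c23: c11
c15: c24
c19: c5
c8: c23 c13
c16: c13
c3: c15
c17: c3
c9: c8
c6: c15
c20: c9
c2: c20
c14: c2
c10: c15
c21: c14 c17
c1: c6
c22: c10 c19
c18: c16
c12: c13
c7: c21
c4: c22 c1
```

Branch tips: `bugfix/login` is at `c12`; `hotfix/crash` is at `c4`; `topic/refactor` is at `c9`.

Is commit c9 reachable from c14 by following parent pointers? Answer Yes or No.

Yes

Ancestors of c14 (commits reachable by following parents): {c11, c13, c14, c2, c20, c23, c24, c5, c8, c9}.
c9 is in that set, so it is an ancestor of c14.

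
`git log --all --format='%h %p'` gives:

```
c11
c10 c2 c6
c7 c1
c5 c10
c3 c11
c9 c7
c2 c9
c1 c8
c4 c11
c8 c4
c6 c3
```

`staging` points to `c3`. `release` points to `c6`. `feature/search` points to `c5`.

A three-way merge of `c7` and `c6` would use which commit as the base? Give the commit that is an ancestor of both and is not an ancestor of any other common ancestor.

Ancestors of c7: {c1, c11, c4, c7, c8}.
Ancestors of c6: {c11, c3, c6}.
Common ancestors: {c11}.
The only common ancestor is c11, so it is the merge base.

c11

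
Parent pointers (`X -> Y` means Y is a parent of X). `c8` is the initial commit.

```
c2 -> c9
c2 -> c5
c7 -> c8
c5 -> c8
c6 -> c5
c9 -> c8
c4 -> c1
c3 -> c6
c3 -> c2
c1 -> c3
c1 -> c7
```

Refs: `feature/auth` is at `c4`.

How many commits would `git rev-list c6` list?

3

Walking parent pointers from c6: reachable set = {c5, c6, c8}.
That is 3 commits.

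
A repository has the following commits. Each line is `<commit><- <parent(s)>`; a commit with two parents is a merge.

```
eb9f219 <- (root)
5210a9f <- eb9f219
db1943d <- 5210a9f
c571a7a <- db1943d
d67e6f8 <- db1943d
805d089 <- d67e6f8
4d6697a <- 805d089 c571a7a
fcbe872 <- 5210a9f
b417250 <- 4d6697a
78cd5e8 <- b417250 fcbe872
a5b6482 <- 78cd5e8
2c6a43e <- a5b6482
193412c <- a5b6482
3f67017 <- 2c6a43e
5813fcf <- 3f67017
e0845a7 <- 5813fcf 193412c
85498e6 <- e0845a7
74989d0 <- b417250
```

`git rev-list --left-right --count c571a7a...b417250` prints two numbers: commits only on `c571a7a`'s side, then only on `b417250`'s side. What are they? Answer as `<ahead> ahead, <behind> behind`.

0 ahead, 4 behind

Reachable from c571a7a: {5210a9f, c571a7a, db1943d, eb9f219}.
Reachable from b417250: {4d6697a, 5210a9f, 805d089, b417250, c571a7a, d67e6f8, db1943d, eb9f219}.
Only in c571a7a's history (ahead): {} — 0.
Only in b417250's history (behind): {4d6697a, 805d089, b417250, d67e6f8} — 4.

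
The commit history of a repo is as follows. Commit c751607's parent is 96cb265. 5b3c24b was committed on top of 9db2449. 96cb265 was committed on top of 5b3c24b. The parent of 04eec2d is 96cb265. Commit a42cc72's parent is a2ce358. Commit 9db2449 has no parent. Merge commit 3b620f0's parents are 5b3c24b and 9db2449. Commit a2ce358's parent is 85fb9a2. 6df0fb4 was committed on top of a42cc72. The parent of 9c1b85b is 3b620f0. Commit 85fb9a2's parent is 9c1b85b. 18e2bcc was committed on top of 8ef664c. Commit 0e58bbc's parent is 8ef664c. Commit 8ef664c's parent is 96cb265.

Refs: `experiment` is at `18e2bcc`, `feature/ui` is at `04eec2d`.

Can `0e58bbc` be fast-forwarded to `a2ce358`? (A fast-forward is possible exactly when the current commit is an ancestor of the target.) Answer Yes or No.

A fast-forward from 0e58bbc to a2ce358 is possible iff 0e58bbc is an ancestor of a2ce358.
Ancestors of a2ce358: {3b620f0, 5b3c24b, 85fb9a2, 9c1b85b, 9db2449, a2ce358}.
0e58bbc is not among them, so fast-forward is not possible.

No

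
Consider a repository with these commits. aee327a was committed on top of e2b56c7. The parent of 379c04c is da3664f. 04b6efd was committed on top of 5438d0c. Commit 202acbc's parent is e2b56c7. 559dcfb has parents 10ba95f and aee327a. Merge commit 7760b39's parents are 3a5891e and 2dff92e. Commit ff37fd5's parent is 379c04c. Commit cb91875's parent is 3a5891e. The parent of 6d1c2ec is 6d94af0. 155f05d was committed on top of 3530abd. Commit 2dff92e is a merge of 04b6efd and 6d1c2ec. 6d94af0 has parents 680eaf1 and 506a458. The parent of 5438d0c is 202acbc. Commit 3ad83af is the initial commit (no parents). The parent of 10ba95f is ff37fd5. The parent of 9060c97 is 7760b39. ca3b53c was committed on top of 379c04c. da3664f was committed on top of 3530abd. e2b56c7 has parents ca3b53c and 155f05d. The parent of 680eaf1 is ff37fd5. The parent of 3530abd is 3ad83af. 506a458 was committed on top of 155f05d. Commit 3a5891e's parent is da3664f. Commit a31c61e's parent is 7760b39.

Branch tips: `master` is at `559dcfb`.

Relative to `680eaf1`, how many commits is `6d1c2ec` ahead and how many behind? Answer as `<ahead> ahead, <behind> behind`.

4 ahead, 0 behind

Reachable from 6d1c2ec: {155f05d, 3530abd, 379c04c, 3ad83af, 506a458, 680eaf1, 6d1c2ec, 6d94af0, da3664f, ff37fd5}.
Reachable from 680eaf1: {3530abd, 379c04c, 3ad83af, 680eaf1, da3664f, ff37fd5}.
Only in 6d1c2ec's history (ahead): {155f05d, 506a458, 6d1c2ec, 6d94af0} — 4.
Only in 680eaf1's history (behind): {} — 0.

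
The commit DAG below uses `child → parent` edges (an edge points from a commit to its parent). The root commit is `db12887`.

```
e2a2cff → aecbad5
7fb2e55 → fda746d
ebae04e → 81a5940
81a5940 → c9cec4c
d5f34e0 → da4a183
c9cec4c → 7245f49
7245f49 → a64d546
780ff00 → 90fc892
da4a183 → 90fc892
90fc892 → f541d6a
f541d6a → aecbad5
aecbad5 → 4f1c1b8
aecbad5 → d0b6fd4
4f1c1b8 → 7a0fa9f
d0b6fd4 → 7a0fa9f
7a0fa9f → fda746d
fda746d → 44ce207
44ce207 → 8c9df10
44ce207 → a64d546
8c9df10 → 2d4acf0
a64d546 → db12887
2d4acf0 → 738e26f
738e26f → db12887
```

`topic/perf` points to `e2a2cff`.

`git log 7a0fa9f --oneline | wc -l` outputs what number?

8

Walking parent pointers from 7a0fa9f: reachable set = {2d4acf0, 44ce207, 738e26f, 7a0fa9f, 8c9df10, a64d546, db12887, fda746d}.
That is 8 commits.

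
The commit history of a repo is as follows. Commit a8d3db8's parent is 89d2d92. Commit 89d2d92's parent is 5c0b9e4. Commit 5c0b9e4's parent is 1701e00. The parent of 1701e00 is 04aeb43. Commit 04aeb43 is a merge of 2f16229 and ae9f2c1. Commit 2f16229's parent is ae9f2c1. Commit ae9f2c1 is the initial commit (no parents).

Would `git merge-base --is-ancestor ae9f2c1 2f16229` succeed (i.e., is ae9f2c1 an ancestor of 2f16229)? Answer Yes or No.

Ancestors of 2f16229 (commits reachable by following parents): {2f16229, ae9f2c1}.
ae9f2c1 is in that set, so it is an ancestor of 2f16229.

Yes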